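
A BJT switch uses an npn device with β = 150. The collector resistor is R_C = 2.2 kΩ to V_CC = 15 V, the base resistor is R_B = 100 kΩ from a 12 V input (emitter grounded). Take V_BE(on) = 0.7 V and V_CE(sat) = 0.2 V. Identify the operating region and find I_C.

saturation; I_C ≈ 6.7 mA

Assume active: I_B = (12 − 0.7)/100 = 0.113 mA, giving I_C = β·I_B = 16.9 mA.
But then V_CE = 15 − 16.9×2.2 = -22.3 V < V_CE(sat) = 0.2 V — impossible in the active region.
So the transistor is saturated. With V_CE = 0.2 V, I_C = (V_CC − 0.2)/R_C = 14.8/2.2 = 6.73 mA.
Check: β·I_B = 16.9 mA > I_C = 6.73 mA, confirming saturation.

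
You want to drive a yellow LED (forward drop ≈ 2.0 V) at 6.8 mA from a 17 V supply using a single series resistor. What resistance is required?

R ≈ 2.2 kΩ

The resistor drops V_S − V_D = 17 − 2.0 = 15 V at 6.8 mA.
R = 15 V / 6.8 mA = 2.21 kΩ.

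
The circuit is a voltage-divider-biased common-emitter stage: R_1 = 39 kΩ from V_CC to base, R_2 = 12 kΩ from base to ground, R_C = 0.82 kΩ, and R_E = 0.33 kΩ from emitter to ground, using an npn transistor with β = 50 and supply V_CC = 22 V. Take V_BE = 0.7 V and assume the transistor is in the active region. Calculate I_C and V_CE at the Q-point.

Thevenize the base divider: V_Th = V_CC·R_2/(R_1+R_2) = 22×12/51 = 5.18 V, R_Th = R_1‖R_2 = 9.18 kΩ.
Base-emitter loop: V_Th = I_B·R_Th + V_BE + (β+1)I_B·R_E, so I_B = (5.18 − 0.7) / (9.18 + 51×0.33) = 0.172 mA.
I_C = β·I_B = 50×0.172 = 8.61 mA, and I_E = (β+1)I_B = 8.78 mA.
V_CE = V_CC − I_C·R_C − I_E·R_E = 22 − 8.61×0.82 − 8.78×0.33 = 12 V.
V_CE = 12 V > 0.2 V confirms active-region operation.

I_C ≈ 8.6 mA, V_CE ≈ 12 V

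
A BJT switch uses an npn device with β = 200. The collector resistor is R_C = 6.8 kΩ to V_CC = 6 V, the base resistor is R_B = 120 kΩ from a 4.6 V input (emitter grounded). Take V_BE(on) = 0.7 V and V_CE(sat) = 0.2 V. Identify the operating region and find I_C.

saturation; I_C ≈ 0.85 mA

Assume active: I_B = (4.6 − 0.7)/120 = 0.0325 mA, giving I_C = β·I_B = 6.5 mA.
But then V_CE = 6 − 6.5×6.8 = -38.2 V < V_CE(sat) = 0.2 V — impossible in the active region.
So the transistor is saturated. With V_CE = 0.2 V, I_C = (V_CC − 0.2)/R_C = 5.8/6.8 = 0.853 mA.
Check: β·I_B = 6.5 mA > I_C = 0.853 mA, confirming saturation.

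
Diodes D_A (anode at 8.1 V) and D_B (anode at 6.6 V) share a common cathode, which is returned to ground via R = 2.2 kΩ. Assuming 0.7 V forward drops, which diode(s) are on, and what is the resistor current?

Assume both conduct. Then node N would need to be at both 8.1−0.7 = 7.4 V and 6.6−0.7 = 5.9 V, which is impossible.
Assume only D_A conducts: V_N = 8.1 − 0.7 = 7.4 V, so I_R = 7.4/2.2 = 3.36 mA.
Check D_B: its anode-to-cathode voltage is 6.6 − 7.4 = -0.8 V < 0.7 V, so it is off. The assumption is consistent.

Only D_A conducts; I_R ≈ 3.4 mA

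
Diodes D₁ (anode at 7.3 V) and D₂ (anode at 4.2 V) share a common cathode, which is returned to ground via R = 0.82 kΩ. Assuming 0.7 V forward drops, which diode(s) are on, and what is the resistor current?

Assume both conduct. Then node N would need to be at both 7.3−0.7 = 6.6 V and 4.2−0.7 = 3.5 V, which is impossible.
Assume only D₁ conducts: V_N = 7.3 − 0.7 = 6.6 V, so I_R = 6.6/0.82 = 8.05 mA.
Check D₂: its anode-to-cathode voltage is 4.2 − 6.6 = -2.4 V < 0.7 V, so it is off. The assumption is consistent.

Only D₁ conducts; I_R ≈ 8 mA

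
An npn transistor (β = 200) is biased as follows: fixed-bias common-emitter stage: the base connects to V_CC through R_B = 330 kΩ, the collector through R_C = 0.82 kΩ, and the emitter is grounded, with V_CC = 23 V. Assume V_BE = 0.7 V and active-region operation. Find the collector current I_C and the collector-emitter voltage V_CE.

Base loop: V_CC = I_B·R_B + V_BE, so I_B = (23 − 0.7)/330 kΩ = 0.0676 mA.
In the active region I_C = β·I_B = 200 × 0.0676 = 13.5 mA.
Collector loop: V_CE = V_CC − I_C·R_C = 23 − 13.5×0.82 = 11.9 V.
Since V_CE = 11.9 V > V_CE(sat) ≈ 0.2 V, the transistor is in the active region as assumed.

I_C ≈ 14 mA, V_CE ≈ 12 V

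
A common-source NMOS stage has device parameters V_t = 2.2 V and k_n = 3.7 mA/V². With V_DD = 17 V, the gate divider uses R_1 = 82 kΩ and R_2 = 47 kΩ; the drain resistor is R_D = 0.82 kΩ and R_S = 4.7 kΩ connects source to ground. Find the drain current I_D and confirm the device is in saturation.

I_D ≈ 0.72 mA

V_G = V_DD·R_2/(R_1+R_2) = 17×47/129 = 6.19 V.
Assume saturation: I_D = (k_n/2)(V_GS − V_t)² with V_GS = V_G − I_D·R_S = 6.19 − 4.7·I_D.
Substituting gives 40.9·I_D² − 70.5·I_D + 29.5 = 0, with roots I_D = 0.717 or 1.01 mA.
The root I_D = 1.01 mA gives V_GS = 1.46 V ≤ V_t, so take I_D = 0.717 mA.
Then V_GS = 2.82 V and V_DS = V_DD − I_D(R_D+R_S) = 17 − 0.717×5.52 = 13 V.
Saturation requires V_DS ≥ V_GS − V_t = 0.623 V; 13 ≥ 0.623 ✓.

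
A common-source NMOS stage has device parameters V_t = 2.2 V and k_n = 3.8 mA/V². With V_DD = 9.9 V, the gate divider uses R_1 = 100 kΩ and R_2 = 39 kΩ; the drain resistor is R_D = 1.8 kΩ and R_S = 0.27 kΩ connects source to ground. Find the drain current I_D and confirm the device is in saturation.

V_G = V_DD·R_2/(R_1+R_2) = 9.9×39/139 = 2.78 V.
Assume saturation: I_D = (k_n/2)(V_GS − V_t)² with V_GS = V_G − I_D·R_S = 2.78 − 0.27·I_D.
Substituting gives 0.139·I_D² − 1.59·I_D + 0.634 = 0, with roots I_D = 0.413 or 11.1 mA.
The root I_D = 11.1 mA gives V_GS = -0.216 V ≤ V_t, so take I_D = 0.413 mA.
Then V_GS = 2.67 V and V_DS = V_DD − I_D(R_D+R_S) = 9.9 − 0.413×2.07 = 9.05 V.
Saturation requires V_DS ≥ V_GS − V_t = 0.466 V; 9.05 ≥ 0.466 ✓.

I_D ≈ 0.41 mA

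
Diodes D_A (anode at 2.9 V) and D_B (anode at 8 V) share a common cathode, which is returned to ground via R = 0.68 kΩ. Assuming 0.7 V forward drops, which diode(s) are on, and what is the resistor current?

Only D_B conducts; I_R ≈ 11 mA

Assume both conduct. Then node N would need to be at both 2.9−0.7 = 2.2 V and 8−0.7 = 7.3 V, which is impossible.
Assume only D_B conducts: V_N = 8 − 0.7 = 7.3 V, so I_R = 7.3/0.68 = 10.7 mA.
Check D_A: its anode-to-cathode voltage is 2.9 − 7.3 = -4.4 V < 0.7 V, so it is off. The assumption is consistent.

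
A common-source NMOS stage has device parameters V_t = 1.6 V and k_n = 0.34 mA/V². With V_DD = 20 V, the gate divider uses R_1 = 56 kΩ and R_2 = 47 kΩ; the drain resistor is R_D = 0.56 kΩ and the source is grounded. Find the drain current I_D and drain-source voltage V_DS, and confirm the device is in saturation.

I_D ≈ 9.6 mA, V_DS ≈ 15 V

V_G = V_DD·R_2/(R_1+R_2) = 20×47/103 = 9.13 V. With the source grounded, V_GS = V_G = 9.13 V.
Assume saturation: I_D = (k_n/2)(V_GS − V_t)² = (0.34/2)×(9.13 − 1.6)² = 0.17×7.53² = 9.63 mA.
V_DS = V_DD − I_D·R_D = 20 − 9.63×0.56 = 14.6 V.
Saturation requires V_DS ≥ V_GS − V_t = 7.53 V; 14.6 ≥ 7.53 ✓.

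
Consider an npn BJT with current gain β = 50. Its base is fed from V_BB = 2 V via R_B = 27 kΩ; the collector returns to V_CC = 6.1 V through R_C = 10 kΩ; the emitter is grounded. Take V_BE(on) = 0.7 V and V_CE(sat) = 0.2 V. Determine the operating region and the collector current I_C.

Assume active: I_B = (2 − 0.7)/27 = 0.0481 mA, giving I_C = β·I_B = 2.41 mA.
But then V_CE = 6.1 − 2.41×10 = -18 V < V_CE(sat) = 0.2 V — impossible in the active region.
So the transistor is saturated. With V_CE = 0.2 V, I_C = (V_CC − 0.2)/R_C = 5.9/10 = 0.59 mA.
Check: β·I_B = 2.41 mA > I_C = 0.59 mA, confirming saturation.

saturation; I_C ≈ 0.59 mA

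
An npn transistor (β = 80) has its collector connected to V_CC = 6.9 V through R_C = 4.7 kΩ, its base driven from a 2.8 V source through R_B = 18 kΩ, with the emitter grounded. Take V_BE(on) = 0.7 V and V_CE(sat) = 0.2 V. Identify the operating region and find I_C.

saturation; I_C ≈ 1.4 mA

Assume active: I_B = (2.8 − 0.7)/18 = 0.117 mA, giving I_C = β·I_B = 9.33 mA.
But then V_CE = 6.9 − 9.33×4.7 = -37 V < V_CE(sat) = 0.2 V — impossible in the active region.
So the transistor is saturated. With V_CE = 0.2 V, I_C = (V_CC − 0.2)/R_C = 6.7/4.7 = 1.43 mA.
Check: β·I_B = 9.33 mA > I_C = 1.43 mA, confirming saturation.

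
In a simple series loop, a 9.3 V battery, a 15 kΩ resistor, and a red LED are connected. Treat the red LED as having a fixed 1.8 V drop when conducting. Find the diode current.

KVL around the loop: 9.3 = V_D + I·R = 1.8 + I × 15 kΩ.
So I = (9.3 − 1.8) / 15 kΩ = 7.5 / 15 = 0.5 mA.

I ≈ 0.5 mA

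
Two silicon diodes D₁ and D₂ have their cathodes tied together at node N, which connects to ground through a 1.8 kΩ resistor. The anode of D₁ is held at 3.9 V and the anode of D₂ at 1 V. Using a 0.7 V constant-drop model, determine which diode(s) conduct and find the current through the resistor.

Only D₁ conducts; I_R ≈ 1.8 mA

Assume both conduct. Then node N would need to be at both 3.9−0.7 = 3.2 V and 1−0.7 = 0.3 V, which is impossible.
Assume only D₁ conducts: V_N = 3.9 − 0.7 = 3.2 V, so I_R = 3.2/1.8 = 1.78 mA.
Check D₂: its anode-to-cathode voltage is 1 − 3.2 = -2.2 V < 0.7 V, so it is off. The assumption is consistent.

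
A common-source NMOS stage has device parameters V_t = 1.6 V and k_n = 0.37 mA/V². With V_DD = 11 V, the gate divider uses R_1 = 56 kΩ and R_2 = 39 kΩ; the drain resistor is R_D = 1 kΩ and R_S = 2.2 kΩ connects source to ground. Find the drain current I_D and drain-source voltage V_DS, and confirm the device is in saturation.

V_G = V_DD·R_2/(R_1+R_2) = 11×39/95 = 4.52 V.
Assume saturation: I_D = (k_n/2)(V_GS − V_t)² with V_GS = V_G − I_D·R_S = 4.52 − 2.2·I_D.
Substituting gives 0.895·I_D² − 3.37·I_D + 1.57 = 0, with roots I_D = 0.545 or 3.22 mA.
The root I_D = 3.22 mA gives V_GS = -2.57 V ≤ V_t, so take I_D = 0.545 mA.
Then V_GS = 3.32 V and V_DS = V_DD − I_D(R_D+R_S) = 11 − 0.545×3.2 = 9.26 V.
Saturation requires V_DS ≥ V_GS − V_t = 1.72 V; 9.26 ≥ 1.72 ✓.

I_D ≈ 0.55 mA, V_DS ≈ 9.3 V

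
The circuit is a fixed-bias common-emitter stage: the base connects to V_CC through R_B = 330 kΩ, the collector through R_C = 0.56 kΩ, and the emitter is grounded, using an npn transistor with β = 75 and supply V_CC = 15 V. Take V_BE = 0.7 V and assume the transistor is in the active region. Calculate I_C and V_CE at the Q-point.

Base loop: V_CC = I_B·R_B + V_BE, so I_B = (15 − 0.7)/330 kΩ = 0.0433 mA.
In the active region I_C = β·I_B = 75 × 0.0433 = 3.25 mA.
Collector loop: V_CE = V_CC − I_C·R_C = 15 − 3.25×0.56 = 13.2 V.
Since V_CE = 13.2 V > V_CE(sat) ≈ 0.2 V, the transistor is in the active region as assumed.

I_C ≈ 3.2 mA, V_CE ≈ 13 V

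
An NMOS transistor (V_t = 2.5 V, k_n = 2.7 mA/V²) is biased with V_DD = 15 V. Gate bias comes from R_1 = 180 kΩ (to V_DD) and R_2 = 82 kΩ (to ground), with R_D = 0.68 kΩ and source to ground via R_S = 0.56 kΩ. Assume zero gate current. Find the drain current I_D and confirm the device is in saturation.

I_D ≈ 1.8 mA

V_G = V_DD·R_2/(R_1+R_2) = 15×82/262 = 4.69 V.
Assume saturation: I_D = (k_n/2)(V_GS − V_t)² with V_GS = V_G − I_D·R_S = 4.69 − 0.56·I_D.
Substituting gives 0.423·I_D² − 4.32·I_D + 6.5 = 0, with roots I_D = 1.84 or 8.36 mA.
The root I_D = 8.36 mA gives V_GS = 0.0109 V ≤ V_t, so take I_D = 1.84 mA.
Then V_GS = 3.67 V and V_DS = V_DD − I_D(R_D+R_S) = 15 − 1.84×1.24 = 12.7 V.
Saturation requires V_DS ≥ V_GS − V_t = 1.17 V; 12.7 ≥ 1.17 ✓.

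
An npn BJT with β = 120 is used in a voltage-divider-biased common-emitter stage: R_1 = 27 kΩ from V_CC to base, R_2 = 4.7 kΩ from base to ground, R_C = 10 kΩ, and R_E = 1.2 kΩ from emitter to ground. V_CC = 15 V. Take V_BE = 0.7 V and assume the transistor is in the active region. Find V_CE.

Thevenize the base divider: V_Th = V_CC·R_2/(R_1+R_2) = 15×4.7/31.7 = 2.22 V, R_Th = R_1‖R_2 = 4 kΩ.
Base-emitter loop: V_Th = I_B·R_Th + V_BE + (β+1)I_B·R_E, so I_B = (2.22 − 0.7) / (4 + 121×1.2) = 0.0102 mA.
I_C = β·I_B = 120×0.0102 = 1.23 mA, and I_E = (β+1)I_B = 1.24 mA.
V_CE = V_CC − I_C·R_C − I_E·R_E = 15 − 1.23×10 − 1.24×1.2 = 1.26 V.
V_CE = 1.26 V > 0.2 V confirms active-region operation.

V_CE ≈ 1.3 V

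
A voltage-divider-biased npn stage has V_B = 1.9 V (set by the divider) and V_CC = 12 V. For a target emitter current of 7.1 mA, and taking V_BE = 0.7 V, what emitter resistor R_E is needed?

V_E = V_B − V_BE = 1.9 − 0.7 = 1.2 V.
R_E = V_E / I_E = 1.2 / 7.1 = 0.169 kΩ.

R_E ≈ 0.17 kΩ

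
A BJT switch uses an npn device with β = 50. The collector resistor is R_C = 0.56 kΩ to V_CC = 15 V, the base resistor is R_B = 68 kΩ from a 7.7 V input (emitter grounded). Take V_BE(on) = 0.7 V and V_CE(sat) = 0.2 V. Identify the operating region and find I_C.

active; I_C ≈ 5.1 mA

Assume active. Base-emitter loop: I_B = (V_BB − V_BE)/R_B = (7.7 − 0.7)/68 = 0.103 mA.
I_C = β·I_B = 50×0.103 = 5.15 mA.
V_CE = V_CC − I_C·R_C = 15 − 5.15×0.56 = 12.1 V > V_CE(sat), so the active-region assumption holds.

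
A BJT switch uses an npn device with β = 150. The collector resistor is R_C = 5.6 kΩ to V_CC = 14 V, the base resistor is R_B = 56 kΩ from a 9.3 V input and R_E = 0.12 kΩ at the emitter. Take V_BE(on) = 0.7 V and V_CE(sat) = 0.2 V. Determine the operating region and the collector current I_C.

saturation; I_C ≈ 2.4 mA

Assume active: I_B = (9.3 − 0.7)/(56 + 151×0.12) = 0.116 mA, I_C = β·I_B = 17.4 mA.
Then V_CE = 14 − 17.4×5.6 − 17.5×0.12 = -85.6 V < 0.2 V — the active assumption fails.
Re-solve with V_CE = 0.2 V. KCL at the emitter: V_E/R_E = (V_BB−0.7−V_E)/R_B + (V_CC−0.2−V_E)/R_C, giving V_E = 0.307 V.
I_C = (V_CC − 0.2 − V_E)/R_C = (13.8 − 0.307)/5.6 = 2.41 mA.
Check: I_B = (8.6 − 0.307)/56 = 0.148 mA, and β·I_B = 22.2 mA > I_C, confirming saturation.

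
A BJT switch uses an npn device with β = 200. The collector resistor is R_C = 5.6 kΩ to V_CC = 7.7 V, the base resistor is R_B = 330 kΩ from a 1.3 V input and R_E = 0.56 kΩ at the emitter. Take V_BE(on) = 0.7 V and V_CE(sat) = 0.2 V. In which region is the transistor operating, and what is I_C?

Assume active. Base-emitter loop: I_B = (V_BB − V_BE)/(R_B + (β+1)R_E) = (1.3 − 0.7)/(330 + 201×0.56) = 0.00136 mA.
I_C = β·I_B = 200×0.00136 = 0.271 mA.
V_CE = V_CC − I_C·R_C − I_E·R_E = 7.7 − 0.271×5.6 − 0.273×0.56 = 6.03 V > V_CE(sat), so the active-region assumption holds.

active; I_C ≈ 0.27 mA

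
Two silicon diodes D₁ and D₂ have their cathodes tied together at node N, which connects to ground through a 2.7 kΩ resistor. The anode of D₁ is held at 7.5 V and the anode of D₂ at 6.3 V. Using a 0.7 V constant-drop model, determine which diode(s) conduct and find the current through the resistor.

Only D₁ conducts; I_R ≈ 2.5 mA

Assume both conduct. Then node N would need to be at both 7.5−0.7 = 6.8 V and 6.3−0.7 = 5.6 V, which is impossible.
Assume only D₁ conducts: V_N = 7.5 − 0.7 = 6.8 V, so I_R = 6.8/2.7 = 2.52 mA.
Check D₂: its anode-to-cathode voltage is 6.3 − 6.8 = -0.5 V < 0.7 V, so it is off. The assumption is consistent.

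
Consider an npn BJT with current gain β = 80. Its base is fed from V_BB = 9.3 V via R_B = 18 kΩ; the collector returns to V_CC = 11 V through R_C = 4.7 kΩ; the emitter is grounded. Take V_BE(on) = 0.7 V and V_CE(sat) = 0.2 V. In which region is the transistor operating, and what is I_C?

Assume active: I_B = (9.3 − 0.7)/18 = 0.478 mA, giving I_C = β·I_B = 38.2 mA.
But then V_CE = 11 − 38.2×4.7 = -169 V < V_CE(sat) = 0.2 V — impossible in the active region.
So the transistor is saturated. With V_CE = 0.2 V, I_C = (V_CC − 0.2)/R_C = 10.8/4.7 = 2.3 mA.
Check: β·I_B = 38.2 mA > I_C = 2.3 mA, confirming saturation.

saturation; I_C ≈ 2.3 mA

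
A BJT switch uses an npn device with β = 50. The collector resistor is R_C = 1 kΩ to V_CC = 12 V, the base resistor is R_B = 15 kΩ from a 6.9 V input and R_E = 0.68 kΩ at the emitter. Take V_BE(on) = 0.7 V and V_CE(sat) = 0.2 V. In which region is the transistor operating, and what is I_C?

Assume active. Base-emitter loop: I_B = (V_BB − V_BE)/(R_B + (β+1)R_E) = (6.9 − 0.7)/(15 + 51×0.68) = 0.125 mA.
I_C = β·I_B = 50×0.125 = 6.24 mA.
V_CE = V_CC − I_C·R_C − I_E·R_E = 12 − 6.24×1 − 6.36×0.68 = 1.43 V > V_CE(sat), so the active-region assumption holds.

active; I_C ≈ 6.2 mA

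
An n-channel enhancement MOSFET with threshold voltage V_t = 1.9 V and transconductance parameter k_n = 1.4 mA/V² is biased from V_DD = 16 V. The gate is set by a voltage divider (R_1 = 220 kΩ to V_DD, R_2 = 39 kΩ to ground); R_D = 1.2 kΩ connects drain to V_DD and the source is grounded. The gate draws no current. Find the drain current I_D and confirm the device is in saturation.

I_D ≈ 0.18 mA

V_G = V_DD·R_2/(R_1+R_2) = 16×39/259 = 2.41 V. With the source grounded, V_GS = V_G = 2.41 V.
Assume saturation: I_D = (k_n/2)(V_GS − V_t)² = (1.4/2)×(2.41 − 1.9)² = 0.7×0.509² = 0.182 mA.
V_DS = V_DD − I_D·R_D = 16 − 0.182×1.2 = 15.8 V.
Saturation requires V_DS ≥ V_GS − V_t = 0.509 V; 15.8 ≥ 0.509 ✓.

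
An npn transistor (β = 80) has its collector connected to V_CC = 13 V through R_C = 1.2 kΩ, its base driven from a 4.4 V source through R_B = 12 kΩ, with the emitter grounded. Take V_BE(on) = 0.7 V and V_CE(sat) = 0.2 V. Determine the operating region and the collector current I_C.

Assume active: I_B = (4.4 − 0.7)/12 = 0.308 mA, giving I_C = β·I_B = 24.7 mA.
But then V_CE = 13 − 24.7×1.2 = -16.6 V < V_CE(sat) = 0.2 V — impossible in the active region.
So the transistor is saturated. With V_CE = 0.2 V, I_C = (V_CC − 0.2)/R_C = 12.8/1.2 = 10.7 mA.
Check: β·I_B = 24.7 mA > I_C = 10.7 mA, confirming saturation.

saturation; I_C ≈ 11 mA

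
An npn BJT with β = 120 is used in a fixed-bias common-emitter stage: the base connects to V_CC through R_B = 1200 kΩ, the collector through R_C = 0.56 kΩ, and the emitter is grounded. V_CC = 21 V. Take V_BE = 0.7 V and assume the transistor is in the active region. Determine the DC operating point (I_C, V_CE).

I_C ≈ 2 mA, V_CE ≈ 20 V

Base loop: V_CC = I_B·R_B + V_BE, so I_B = (21 − 0.7)/1200 kΩ = 0.0169 mA.
In the active region I_C = β·I_B = 120 × 0.0169 = 2.03 mA.
Collector loop: V_CE = V_CC − I_C·R_C = 21 − 2.03×0.56 = 19.9 V.
Since V_CE = 19.9 V > V_CE(sat) ≈ 0.2 V, the transistor is in the active region as assumed.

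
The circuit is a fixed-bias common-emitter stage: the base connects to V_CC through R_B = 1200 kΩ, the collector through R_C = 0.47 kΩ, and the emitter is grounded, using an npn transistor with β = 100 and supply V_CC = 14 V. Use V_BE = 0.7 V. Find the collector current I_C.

I_C ≈ 1.1 mA

Base loop: V_CC = I_B·R_B + V_BE, so I_B = (14 − 0.7)/1200 kΩ = 0.0111 mA.
In the active region I_C = β·I_B = 100 × 0.0111 = 1.11 mA.
Collector loop: V_CE = V_CC − I_C·R_C = 14 − 1.11×0.47 = 13.5 V.
Since V_CE = 13.5 V > V_CE(sat) ≈ 0.2 V, the transistor is in the active region as assumed.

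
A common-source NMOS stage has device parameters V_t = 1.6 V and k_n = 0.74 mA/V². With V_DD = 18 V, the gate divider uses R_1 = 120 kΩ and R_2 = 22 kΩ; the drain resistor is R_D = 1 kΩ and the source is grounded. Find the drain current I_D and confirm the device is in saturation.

I_D ≈ 0.52 mA

V_G = V_DD·R_2/(R_1+R_2) = 18×22/142 = 2.79 V. With the source grounded, V_GS = V_G = 2.79 V.
Assume saturation: I_D = (k_n/2)(V_GS − V_t)² = (0.74/2)×(2.79 − 1.6)² = 0.37×1.19² = 0.523 mA.
V_DS = V_DD − I_D·R_D = 18 − 0.523×1 = 17.5 V.
Saturation requires V_DS ≥ V_GS − V_t = 1.19 V; 17.5 ≥ 1.19 ✓.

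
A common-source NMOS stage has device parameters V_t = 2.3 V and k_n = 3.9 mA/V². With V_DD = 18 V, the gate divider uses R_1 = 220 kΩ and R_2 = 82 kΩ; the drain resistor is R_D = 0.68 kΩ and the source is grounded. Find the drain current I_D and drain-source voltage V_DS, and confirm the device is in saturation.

I_D ≈ 13 mA, V_DS ≈ 9.1 V

V_G = V_DD·R_2/(R_1+R_2) = 18×82/302 = 4.89 V. With the source grounded, V_GS = V_G = 4.89 V.
Assume saturation: I_D = (k_n/2)(V_GS − V_t)² = (3.9/2)×(4.89 − 2.3)² = 1.95×2.59² = 13.1 mA.
V_DS = V_DD − I_D·R_D = 18 − 13.1×0.68 = 9.12 V.
Saturation requires V_DS ≥ V_GS − V_t = 2.59 V; 9.12 ≥ 2.59 ✓.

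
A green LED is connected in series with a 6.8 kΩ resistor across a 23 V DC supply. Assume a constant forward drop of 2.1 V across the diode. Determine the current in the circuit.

I ≈ 3.1 mA

KVL around the loop: 23 = V_D + I·R = 2.1 + I × 6.8 kΩ.
So I = (23 − 2.1) / 6.8 kΩ = 20.9 / 6.8 = 3.07 mA.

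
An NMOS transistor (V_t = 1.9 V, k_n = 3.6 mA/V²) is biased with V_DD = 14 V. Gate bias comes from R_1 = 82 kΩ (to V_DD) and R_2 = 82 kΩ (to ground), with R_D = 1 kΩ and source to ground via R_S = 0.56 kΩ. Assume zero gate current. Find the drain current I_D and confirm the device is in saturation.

I_D ≈ 5.9 mA

V_G = V_DD·R_2/(R_1+R_2) = 14×82/164 = 7 V.
Assume saturation: I_D = (k_n/2)(V_GS − V_t)² with V_GS = V_G − I_D·R_S = 7 − 0.56·I_D.
Substituting gives 0.564·I_D² − 11.3·I_D + 46.8 = 0, with roots I_D = 5.88 or 14.1 mA.
The root I_D = 14.1 mA gives V_GS = -0.899 V ≤ V_t, so take I_D = 5.88 mA.
Then V_GS = 3.71 V and V_DS = V_DD − I_D(R_D+R_S) = 14 − 5.88×1.56 = 4.83 V.
Saturation requires V_DS ≥ V_GS − V_t = 1.81 V; 4.83 ≥ 1.81 ✓.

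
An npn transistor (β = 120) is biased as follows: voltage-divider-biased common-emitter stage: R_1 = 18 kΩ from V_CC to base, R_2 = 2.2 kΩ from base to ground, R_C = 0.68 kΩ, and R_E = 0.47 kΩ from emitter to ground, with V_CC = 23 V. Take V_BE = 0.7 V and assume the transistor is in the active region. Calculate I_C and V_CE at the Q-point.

I_C ≈ 3.7 mA, V_CE ≈ 19 V

Thevenize the base divider: V_Th = V_CC·R_2/(R_1+R_2) = 23×2.2/20.2 = 2.5 V, R_Th = R_1‖R_2 = 1.96 kΩ.
Base-emitter loop: V_Th = I_B·R_Th + V_BE + (β+1)I_B·R_E, so I_B = (2.5 − 0.7) / (1.96 + 121×0.47) = 0.0307 mA.
I_C = β·I_B = 120×0.0307 = 3.68 mA, and I_E = (β+1)I_B = 3.71 mA.
V_CE = V_CC − I_C·R_C − I_E·R_E = 23 − 3.68×0.68 − 3.71×0.47 = 18.8 V.
V_CE = 18.8 V > 0.2 V confirms active-region operation.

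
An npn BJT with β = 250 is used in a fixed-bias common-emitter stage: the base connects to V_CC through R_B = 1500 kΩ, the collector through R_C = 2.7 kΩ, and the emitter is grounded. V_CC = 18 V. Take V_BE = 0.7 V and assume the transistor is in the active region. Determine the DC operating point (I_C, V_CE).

I_C ≈ 2.9 mA, V_CE ≈ 10 V

Base loop: V_CC = I_B·R_B + V_BE, so I_B = (18 − 0.7)/1500 kΩ = 0.0115 mA.
In the active region I_C = β·I_B = 250 × 0.0115 = 2.88 mA.
Collector loop: V_CE = V_CC − I_C·R_C = 18 − 2.88×2.7 = 10.2 V.
Since V_CE = 10.2 V > V_CE(sat) ≈ 0.2 V, the transistor is in the active region as assumed.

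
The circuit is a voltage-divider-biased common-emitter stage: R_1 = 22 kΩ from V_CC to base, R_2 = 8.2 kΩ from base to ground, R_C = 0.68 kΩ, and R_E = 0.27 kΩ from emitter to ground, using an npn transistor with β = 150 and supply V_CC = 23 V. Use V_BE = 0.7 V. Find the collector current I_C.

I_C ≈ 18 mA

Thevenize the base divider: V_Th = V_CC·R_2/(R_1+R_2) = 23×8.2/30.2 = 6.25 V, R_Th = R_1‖R_2 = 5.97 kΩ.
Base-emitter loop: V_Th = I_B·R_Th + V_BE + (β+1)I_B·R_E, so I_B = (6.25 − 0.7) / (5.97 + 151×0.27) = 0.119 mA.
I_C = β·I_B = 150×0.119 = 17.8 mA, and I_E = (β+1)I_B = 17.9 mA.
V_CE = V_CC − I_C·R_C − I_E·R_E = 23 − 17.8×0.68 − 17.9×0.27 = 6.06 V.
V_CE = 6.06 V > 0.2 V confirms active-region operation.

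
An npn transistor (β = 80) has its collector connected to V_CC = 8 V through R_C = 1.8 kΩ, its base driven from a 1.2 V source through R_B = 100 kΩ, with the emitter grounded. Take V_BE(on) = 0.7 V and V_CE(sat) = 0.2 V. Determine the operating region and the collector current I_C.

active; I_C ≈ 0.4 mA

Assume active. Base-emitter loop: I_B = (V_BB − V_BE)/R_B = (1.2 − 0.7)/100 = 0.005 mA.
I_C = β·I_B = 80×0.005 = 0.4 mA.
V_CE = V_CC − I_C·R_C = 8 − 0.4×1.8 = 7.28 V > V_CE(sat), so the active-region assumption holds.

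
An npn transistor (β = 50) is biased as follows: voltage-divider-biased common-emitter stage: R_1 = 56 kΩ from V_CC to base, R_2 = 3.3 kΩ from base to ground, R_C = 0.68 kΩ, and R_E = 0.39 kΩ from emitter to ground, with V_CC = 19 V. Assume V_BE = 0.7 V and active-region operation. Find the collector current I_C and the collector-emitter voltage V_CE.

I_C ≈ 0.78 mA, V_CE ≈ 18 V

Thevenize the base divider: V_Th = V_CC·R_2/(R_1+R_2) = 19×3.3/59.3 = 1.06 V, R_Th = R_1‖R_2 = 3.12 kΩ.
Base-emitter loop: V_Th = I_B·R_Th + V_BE + (β+1)I_B·R_E, so I_B = (1.06 − 0.7) / (3.12 + 51×0.39) = 0.0155 mA.
I_C = β·I_B = 50×0.0155 = 0.777 mA, and I_E = (β+1)I_B = 0.792 mA.
V_CE = V_CC − I_C·R_C − I_E·R_E = 19 − 0.777×0.68 − 0.792×0.39 = 18.2 V.
V_CE = 18.2 V > 0.2 V confirms active-region operation.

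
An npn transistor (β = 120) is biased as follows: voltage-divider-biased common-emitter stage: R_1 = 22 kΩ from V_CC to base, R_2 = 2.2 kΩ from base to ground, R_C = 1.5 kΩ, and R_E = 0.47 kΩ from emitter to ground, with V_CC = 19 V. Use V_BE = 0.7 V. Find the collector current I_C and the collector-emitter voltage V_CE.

I_C ≈ 2.1 mA, V_CE ≈ 15 V

Thevenize the base divider: V_Th = V_CC·R_2/(R_1+R_2) = 19×2.2/24.2 = 1.73 V, R_Th = R_1‖R_2 = 2 kΩ.
Base-emitter loop: V_Th = I_B·R_Th + V_BE + (β+1)I_B·R_E, so I_B = (1.73 − 0.7) / (2 + 121×0.47) = 0.0174 mA.
I_C = β·I_B = 120×0.0174 = 2.09 mA, and I_E = (β+1)I_B = 2.11 mA.
V_CE = V_CC − I_C·R_C − I_E·R_E = 19 − 2.09×1.5 − 2.11×0.47 = 14.9 V.
V_CE = 14.9 V > 0.2 V confirms active-region operation.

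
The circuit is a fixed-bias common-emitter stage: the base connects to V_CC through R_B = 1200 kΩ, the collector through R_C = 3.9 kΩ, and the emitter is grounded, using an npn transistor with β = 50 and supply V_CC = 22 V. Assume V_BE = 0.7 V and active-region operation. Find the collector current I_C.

I_C ≈ 0.89 mA

Base loop: V_CC = I_B·R_B + V_BE, so I_B = (22 − 0.7)/1200 kΩ = 0.0178 mA.
In the active region I_C = β·I_B = 50 × 0.0178 = 0.888 mA.
Collector loop: V_CE = V_CC − I_C·R_C = 22 − 0.888×3.9 = 18.5 V.
Since V_CE = 18.5 V > V_CE(sat) ≈ 0.2 V, the transistor is in the active region as assumed.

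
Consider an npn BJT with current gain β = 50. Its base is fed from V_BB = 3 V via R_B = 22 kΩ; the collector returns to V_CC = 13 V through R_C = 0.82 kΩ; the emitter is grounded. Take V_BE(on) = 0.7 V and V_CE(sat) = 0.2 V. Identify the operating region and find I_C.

active; I_C ≈ 5.2 mA

Assume active. Base-emitter loop: I_B = (V_BB − V_BE)/R_B = (3 − 0.7)/22 = 0.105 mA.
I_C = β·I_B = 50×0.105 = 5.23 mA.
V_CE = V_CC − I_C·R_C = 13 − 5.23×0.82 = 8.71 V > V_CE(sat), so the active-region assumption holds.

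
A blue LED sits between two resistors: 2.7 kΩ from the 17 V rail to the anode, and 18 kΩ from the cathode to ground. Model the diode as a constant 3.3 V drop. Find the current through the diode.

The two resistors are in series with the diode, so KVL gives 17 = I·2.7 + 3.3 + I·18.
I = (17 − 3.3) / (2.7 + 18) kΩ = 13.7 / 20.7 = 0.662 mA.

I ≈ 0.66 mA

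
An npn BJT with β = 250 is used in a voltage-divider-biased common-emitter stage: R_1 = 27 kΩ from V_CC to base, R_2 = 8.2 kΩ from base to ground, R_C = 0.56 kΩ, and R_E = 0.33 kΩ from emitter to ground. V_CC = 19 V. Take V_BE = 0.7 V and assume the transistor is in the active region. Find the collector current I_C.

I_C ≈ 10 mA

Thevenize the base divider: V_Th = V_CC·R_2/(R_1+R_2) = 19×8.2/35.2 = 4.43 V, R_Th = R_1‖R_2 = 6.29 kΩ.
Base-emitter loop: V_Th = I_B·R_Th + V_BE + (β+1)I_B·R_E, so I_B = (4.43 − 0.7) / (6.29 + 251×0.33) = 0.0418 mA.
I_C = β·I_B = 250×0.0418 = 10.5 mA, and I_E = (β+1)I_B = 10.5 mA.
V_CE = V_CC − I_C·R_C − I_E·R_E = 19 − 10.5×0.56 − 10.5×0.33 = 9.68 V.
V_CE = 9.68 V > 0.2 V confirms active-region operation.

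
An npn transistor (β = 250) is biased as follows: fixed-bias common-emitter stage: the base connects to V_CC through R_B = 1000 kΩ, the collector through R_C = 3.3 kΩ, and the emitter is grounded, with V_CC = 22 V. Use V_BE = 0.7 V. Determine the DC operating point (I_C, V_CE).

I_C ≈ 5.3 mA, V_CE ≈ 4.4 V

Base loop: V_CC = I_B·R_B + V_BE, so I_B = (22 − 0.7)/1000 kΩ = 0.0213 mA.
In the active region I_C = β·I_B = 250 × 0.0213 = 5.33 mA.
Collector loop: V_CE = V_CC − I_C·R_C = 22 − 5.33×3.3 = 4.43 V.
Since V_CE = 4.43 V > V_CE(sat) ≈ 0.2 V, the transistor is in the active region as assumed.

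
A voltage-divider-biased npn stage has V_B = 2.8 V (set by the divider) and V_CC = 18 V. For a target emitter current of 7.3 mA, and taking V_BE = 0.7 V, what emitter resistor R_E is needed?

V_E = V_B − V_BE = 2.8 − 0.7 = 2.1 V.
R_E = V_E / I_E = 2.1 / 7.3 = 0.288 kΩ.

R_E ≈ 0.29 kΩ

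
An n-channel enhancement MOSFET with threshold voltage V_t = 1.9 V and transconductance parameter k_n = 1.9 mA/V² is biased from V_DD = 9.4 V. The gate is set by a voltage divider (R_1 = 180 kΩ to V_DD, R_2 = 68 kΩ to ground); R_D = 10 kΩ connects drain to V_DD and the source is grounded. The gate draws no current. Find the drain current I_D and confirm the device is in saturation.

I_D ≈ 0.44 mA

V_G = V_DD·R_2/(R_1+R_2) = 9.4×68/248 = 2.58 V. With the source grounded, V_GS = V_G = 2.58 V.
Assume saturation: I_D = (k_n/2)(V_GS − V_t)² = (1.9/2)×(2.58 − 1.9)² = 0.95×0.677² = 0.436 mA.
V_DS = V_DD − I_D·R_D = 9.4 − 0.436×10 = 5.04 V.
Saturation requires V_DS ≥ V_GS − V_t = 0.677 V; 5.04 ≥ 0.677 ✓.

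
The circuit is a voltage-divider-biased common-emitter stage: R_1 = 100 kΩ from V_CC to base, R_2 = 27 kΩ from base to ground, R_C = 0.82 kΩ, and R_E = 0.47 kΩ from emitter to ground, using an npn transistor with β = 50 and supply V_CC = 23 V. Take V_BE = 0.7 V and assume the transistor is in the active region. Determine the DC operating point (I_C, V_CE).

Thevenize the base divider: V_Th = V_CC·R_2/(R_1+R_2) = 23×27/127 = 4.89 V, R_Th = R_1‖R_2 = 21.3 kΩ.
Base-emitter loop: V_Th = I_B·R_Th + V_BE + (β+1)I_B·R_E, so I_B = (4.89 − 0.7) / (21.3 + 51×0.47) = 0.0926 mA.
I_C = β·I_B = 50×0.0926 = 4.63 mA, and I_E = (β+1)I_B = 4.72 mA.
V_CE = V_CC − I_C·R_C − I_E·R_E = 23 − 4.63×0.82 − 4.72×0.47 = 17 V.
V_CE = 17 V > 0.2 V confirms active-region operation.

I_C ≈ 4.6 mA, V_CE ≈ 17 V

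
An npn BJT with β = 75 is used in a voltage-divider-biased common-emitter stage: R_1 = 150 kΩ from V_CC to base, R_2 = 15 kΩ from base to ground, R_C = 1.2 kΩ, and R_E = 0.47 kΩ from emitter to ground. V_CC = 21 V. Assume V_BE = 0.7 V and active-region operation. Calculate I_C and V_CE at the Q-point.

I_C ≈ 1.8 mA, V_CE ≈ 18 V

Thevenize the base divider: V_Th = V_CC·R_2/(R_1+R_2) = 21×15/165 = 1.91 V, R_Th = R_1‖R_2 = 13.6 kΩ.
Base-emitter loop: V_Th = I_B·R_Th + V_BE + (β+1)I_B·R_E, so I_B = (1.91 − 0.7) / (13.6 + 76×0.47) = 0.0245 mA.
I_C = β·I_B = 75×0.0245 = 1.84 mA, and I_E = (β+1)I_B = 1.86 mA.
V_CE = V_CC − I_C·R_C − I_E·R_E = 21 − 1.84×1.2 − 1.86×0.47 = 17.9 V.
V_CE = 17.9 V > 0.2 V confirms active-region operation.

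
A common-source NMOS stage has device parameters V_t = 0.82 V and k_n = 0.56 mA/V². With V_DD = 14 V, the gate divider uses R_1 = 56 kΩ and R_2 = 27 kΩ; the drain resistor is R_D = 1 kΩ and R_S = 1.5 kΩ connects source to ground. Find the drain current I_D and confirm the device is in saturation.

I_D ≈ 1.1 mA

V_G = V_DD·R_2/(R_1+R_2) = 14×27/83 = 4.55 V.
Assume saturation: I_D = (k_n/2)(V_GS − V_t)² with V_GS = V_G − I_D·R_S = 4.55 − 1.5·I_D.
Substituting gives 0.63·I_D² − 4.14·I_D + 3.9 = 0, with roots I_D = 1.14 or 5.42 mA.
The root I_D = 5.42 mA gives V_GS = -3.58 V ≤ V_t, so take I_D = 1.14 mA.
Then V_GS = 2.84 V and V_DS = V_DD − I_D(R_D+R_S) = 14 − 1.14×2.5 = 11.1 V.
Saturation requires V_DS ≥ V_GS − V_t = 2.02 V; 11.1 ≥ 2.02 ✓.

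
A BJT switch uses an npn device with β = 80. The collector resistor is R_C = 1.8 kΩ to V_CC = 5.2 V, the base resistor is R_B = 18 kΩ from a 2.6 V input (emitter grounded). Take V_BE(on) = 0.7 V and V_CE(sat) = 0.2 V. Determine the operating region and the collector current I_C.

Assume active: I_B = (2.6 − 0.7)/18 = 0.106 mA, giving I_C = β·I_B = 8.44 mA.
But then V_CE = 5.2 − 8.44×1.8 = -10 V < V_CE(sat) = 0.2 V — impossible in the active region.
So the transistor is saturated. With V_CE = 0.2 V, I_C = (V_CC − 0.2)/R_C = 5/1.8 = 2.78 mA.
Check: β·I_B = 8.44 mA > I_C = 2.78 mA, confirming saturation.

saturation; I_C ≈ 2.8 mA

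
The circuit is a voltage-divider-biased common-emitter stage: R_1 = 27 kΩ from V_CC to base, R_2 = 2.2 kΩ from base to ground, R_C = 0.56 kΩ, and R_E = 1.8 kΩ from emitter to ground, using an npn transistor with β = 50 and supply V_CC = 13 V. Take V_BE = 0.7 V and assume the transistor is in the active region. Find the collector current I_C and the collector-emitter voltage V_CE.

I_C ≈ 0.15 mA, V_CE ≈ 13 V

Thevenize the base divider: V_Th = V_CC·R_2/(R_1+R_2) = 13×2.2/29.2 = 0.979 V, R_Th = R_1‖R_2 = 2.03 kΩ.
Base-emitter loop: V_Th = I_B·R_Th + V_BE + (β+1)I_B·R_E, so I_B = (0.979 − 0.7) / (2.03 + 51×1.8) = 0.00298 mA.
I_C = β·I_B = 50×0.00298 = 0.149 mA, and I_E = (β+1)I_B = 0.152 mA.
V_CE = V_CC − I_C·R_C − I_E·R_E = 13 − 0.149×0.56 − 0.152×1.8 = 12.6 V.
V_CE = 12.6 V > 0.2 V confirms active-region operation.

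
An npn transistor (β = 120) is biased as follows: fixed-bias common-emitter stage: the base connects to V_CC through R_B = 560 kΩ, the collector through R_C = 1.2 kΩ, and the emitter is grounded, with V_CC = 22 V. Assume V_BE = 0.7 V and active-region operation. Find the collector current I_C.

Base loop: V_CC = I_B·R_B + V_BE, so I_B = (22 − 0.7)/560 kΩ = 0.038 mA.
In the active region I_C = β·I_B = 120 × 0.038 = 4.56 mA.
Collector loop: V_CE = V_CC − I_C·R_C = 22 − 4.56×1.2 = 16.5 V.
Since V_CE = 16.5 V > V_CE(sat) ≈ 0.2 V, the transistor is in the active region as assumed.

I_C ≈ 4.6 mA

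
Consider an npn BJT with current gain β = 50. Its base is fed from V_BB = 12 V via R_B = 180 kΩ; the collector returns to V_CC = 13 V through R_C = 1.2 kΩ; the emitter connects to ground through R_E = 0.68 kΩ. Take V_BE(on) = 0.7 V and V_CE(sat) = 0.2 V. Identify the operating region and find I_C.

active; I_C ≈ 2.6 mA

Assume active. Base-emitter loop: I_B = (V_BB − V_BE)/(R_B + (β+1)R_E) = (12 − 0.7)/(180 + 51×0.68) = 0.0526 mA.
I_C = β·I_B = 50×0.0526 = 2.63 mA.
V_CE = V_CC − I_C·R_C − I_E·R_E = 13 − 2.63×1.2 − 2.68×0.68 = 8.02 V > V_CE(sat), so the active-region assumption holds.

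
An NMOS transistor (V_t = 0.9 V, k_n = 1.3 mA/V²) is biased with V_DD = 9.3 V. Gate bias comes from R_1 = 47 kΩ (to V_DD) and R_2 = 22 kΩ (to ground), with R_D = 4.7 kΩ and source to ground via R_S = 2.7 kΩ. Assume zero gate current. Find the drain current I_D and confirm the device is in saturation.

I_D ≈ 0.46 mA

V_G = V_DD·R_2/(R_1+R_2) = 9.3×22/69 = 2.97 V.
Assume saturation: I_D = (k_n/2)(V_GS − V_t)² with V_GS = V_G − I_D·R_S = 2.97 − 2.7·I_D.
Substituting gives 4.74·I_D² − 8.25·I_D + 2.77 = 0, with roots I_D = 0.455 or 1.29 mA.
The root I_D = 1.29 mA gives V_GS = -0.506 V ≤ V_t, so take I_D = 0.455 mA.
Then V_GS = 1.74 V and V_DS = V_DD − I_D(R_D+R_S) = 9.3 − 0.455×7.4 = 5.93 V.
Saturation requires V_DS ≥ V_GS − V_t = 0.837 V; 5.93 ≥ 0.837 ✓.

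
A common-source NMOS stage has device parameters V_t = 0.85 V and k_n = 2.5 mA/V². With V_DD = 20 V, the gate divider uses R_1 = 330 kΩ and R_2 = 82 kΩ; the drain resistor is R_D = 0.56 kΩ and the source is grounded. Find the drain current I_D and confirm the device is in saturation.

V_G = V_DD·R_2/(R_1+R_2) = 20×82/412 = 3.98 V. With the source grounded, V_GS = V_G = 3.98 V.
Assume saturation: I_D = (k_n/2)(V_GS − V_t)² = (2.5/2)×(3.98 − 0.85)² = 1.25×3.13² = 12.3 mA.
V_DS = V_DD − I_D·R_D = 20 − 12.3×0.56 = 13.1 V.
Saturation requires V_DS ≥ V_GS − V_t = 3.13 V; 13.1 ≥ 3.13 ✓.

I_D ≈ 12 mA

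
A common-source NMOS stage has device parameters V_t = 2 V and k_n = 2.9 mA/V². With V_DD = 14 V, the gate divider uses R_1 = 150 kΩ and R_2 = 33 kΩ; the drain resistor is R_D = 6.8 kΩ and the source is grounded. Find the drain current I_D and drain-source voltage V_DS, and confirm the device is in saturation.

V_G = V_DD·R_2/(R_1+R_2) = 14×33/183 = 2.52 V. With the source grounded, V_GS = V_G = 2.52 V.
Assume saturation: I_D = (k_n/2)(V_GS − V_t)² = (2.9/2)×(2.52 − 2)² = 1.45×0.525² = 0.399 mA.
V_DS = V_DD − I_D·R_D = 14 − 0.399×6.8 = 11.3 V.
Saturation requires V_DS ≥ V_GS − V_t = 0.525 V; 11.3 ≥ 0.525 ✓.

I_D ≈ 0.4 mA, V_DS ≈ 11 V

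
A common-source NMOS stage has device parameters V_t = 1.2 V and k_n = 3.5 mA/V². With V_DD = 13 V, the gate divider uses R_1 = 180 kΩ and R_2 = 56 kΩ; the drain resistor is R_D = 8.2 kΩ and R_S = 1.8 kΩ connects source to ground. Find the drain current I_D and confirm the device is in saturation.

V_G = V_DD·R_2/(R_1+R_2) = 13×56/236 = 3.08 V.
Assume saturation: I_D = (k_n/2)(V_GS − V_t)² with V_GS = V_G − I_D·R_S = 3.08 − 1.8·I_D.
Substituting gives 5.67·I_D² − 12.9·I_D + 6.22 = 0, with roots I_D = 0.697 or 1.57 mA.
The root I_D = 1.57 mA gives V_GS = 0.252 V ≤ V_t, so take I_D = 0.697 mA.
Then V_GS = 1.83 V and V_DS = V_DD − I_D(R_D+R_S) = 13 − 0.697×10 = 6.03 V.
Saturation requires V_DS ≥ V_GS − V_t = 0.631 V; 6.03 ≥ 0.631 ✓.

I_D ≈ 0.7 mA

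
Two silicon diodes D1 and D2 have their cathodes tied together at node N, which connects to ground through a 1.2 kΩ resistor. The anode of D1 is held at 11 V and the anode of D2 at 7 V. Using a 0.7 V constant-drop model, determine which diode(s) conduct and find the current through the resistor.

Assume both conduct. Then node N would need to be at both 11−0.7 = 10.3 V and 7−0.7 = 6.3 V, which is impossible.
Assume only D1 conducts: V_N = 11 − 0.7 = 10.3 V, so I_R = 10.3/1.2 = 8.58 mA.
Check D2: its anode-to-cathode voltage is 7 − 10.3 = -3.3 V < 0.7 V, so it is off. The assumption is consistent.

Only D1 conducts; I_R ≈ 8.6 mA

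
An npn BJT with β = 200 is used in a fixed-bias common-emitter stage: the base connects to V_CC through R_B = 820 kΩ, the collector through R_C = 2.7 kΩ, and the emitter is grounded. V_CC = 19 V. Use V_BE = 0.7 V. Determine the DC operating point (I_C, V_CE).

Base loop: V_CC = I_B·R_B + V_BE, so I_B = (19 − 0.7)/820 kΩ = 0.0223 mA.
In the active region I_C = β·I_B = 200 × 0.0223 = 4.46 mA.
Collector loop: V_CE = V_CC − I_C·R_C = 19 − 4.46×2.7 = 6.95 V.
Since V_CE = 6.95 V > V_CE(sat) ≈ 0.2 V, the transistor is in the active region as assumed.

I_C ≈ 4.5 mA, V_CE ≈ 6.9 V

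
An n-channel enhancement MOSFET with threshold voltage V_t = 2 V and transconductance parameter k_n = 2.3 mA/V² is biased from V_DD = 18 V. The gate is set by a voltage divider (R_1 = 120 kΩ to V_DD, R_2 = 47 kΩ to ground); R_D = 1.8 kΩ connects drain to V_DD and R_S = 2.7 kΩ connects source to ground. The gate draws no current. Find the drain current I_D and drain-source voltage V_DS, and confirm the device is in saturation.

V_G = V_DD·R_2/(R_1+R_2) = 18×47/167 = 5.07 V.
Assume saturation: I_D = (k_n/2)(V_GS − V_t)² with V_GS = V_G − I_D·R_S = 5.07 − 2.7·I_D.
Substituting gives 8.38·I_D² − 20·I_D + 10.8 = 0, with roots I_D = 0.822 or 1.57 mA.
The root I_D = 1.57 mA gives V_GS = 0.832 V ≤ V_t, so take I_D = 0.822 mA.
Then V_GS = 2.85 V and V_DS = V_DD − I_D(R_D+R_S) = 18 − 0.822×4.5 = 14.3 V.
Saturation requires V_DS ≥ V_GS − V_t = 0.846 V; 14.3 ≥ 0.846 ✓.

I_D ≈ 0.82 mA, V_DS ≈ 14 V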